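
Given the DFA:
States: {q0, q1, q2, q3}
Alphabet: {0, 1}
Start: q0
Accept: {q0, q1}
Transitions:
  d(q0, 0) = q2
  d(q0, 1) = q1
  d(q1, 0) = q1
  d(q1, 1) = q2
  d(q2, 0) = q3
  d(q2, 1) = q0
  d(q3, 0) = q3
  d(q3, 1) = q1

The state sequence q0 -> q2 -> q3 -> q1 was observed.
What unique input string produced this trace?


Trace back each transition to find the symbol:
  q0 --[0]--> q2
  q2 --[0]--> q3
  q3 --[1]--> q1

"001"


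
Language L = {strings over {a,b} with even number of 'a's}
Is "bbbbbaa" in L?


count('a') = 2; 2 mod 2 = 0

Yes, "bbbbbaa" is in L


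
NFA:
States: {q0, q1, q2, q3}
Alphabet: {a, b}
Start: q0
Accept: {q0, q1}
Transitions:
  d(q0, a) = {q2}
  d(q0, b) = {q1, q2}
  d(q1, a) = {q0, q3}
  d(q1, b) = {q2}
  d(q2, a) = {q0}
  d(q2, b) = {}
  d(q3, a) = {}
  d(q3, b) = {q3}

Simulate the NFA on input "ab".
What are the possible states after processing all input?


Start: {q0}
  --a--> {q2}
  --b--> {}

{} (empty set, no valid transitions)


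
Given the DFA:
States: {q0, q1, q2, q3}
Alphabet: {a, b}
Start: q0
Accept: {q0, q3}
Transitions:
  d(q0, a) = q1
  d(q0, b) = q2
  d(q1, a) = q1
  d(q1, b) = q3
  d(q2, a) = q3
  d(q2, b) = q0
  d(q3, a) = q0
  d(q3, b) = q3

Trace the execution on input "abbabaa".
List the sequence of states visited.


Input: abbabaa
d(q0, a) = q1
d(q1, b) = q3
d(q3, b) = q3
d(q3, a) = q0
d(q0, b) = q2
d(q2, a) = q3
d(q3, a) = q0


q0 -> q1 -> q3 -> q3 -> q0 -> q2 -> q3 -> q0


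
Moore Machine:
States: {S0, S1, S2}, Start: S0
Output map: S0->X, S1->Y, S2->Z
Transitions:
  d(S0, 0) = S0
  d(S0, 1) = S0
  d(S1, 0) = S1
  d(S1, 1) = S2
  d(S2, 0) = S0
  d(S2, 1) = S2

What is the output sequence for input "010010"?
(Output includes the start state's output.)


Start: S0 (output X)
  --0--> S0 (output X)
  --1--> S0 (output X)
  --0--> S0 (output X)
  --0--> S0 (output X)
  --1--> S0 (output X)
  --0--> S0 (output X)

"XXXXXXX"


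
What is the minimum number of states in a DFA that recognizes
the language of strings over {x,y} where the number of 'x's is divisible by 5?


States track (count of 'x') mod 5.
Need 5 states: one per remainder 0..4; accept = remainder 0.

5


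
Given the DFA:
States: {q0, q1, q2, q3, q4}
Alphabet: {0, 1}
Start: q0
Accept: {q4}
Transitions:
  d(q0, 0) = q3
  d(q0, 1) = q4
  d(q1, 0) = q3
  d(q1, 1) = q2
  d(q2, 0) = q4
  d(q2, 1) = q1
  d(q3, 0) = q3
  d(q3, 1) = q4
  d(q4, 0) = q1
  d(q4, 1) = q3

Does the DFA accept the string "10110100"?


Trace: q0 -> q4 -> q1 -> q2 -> q1 -> q3 -> q4 -> q1 -> q3
Final state: q3
Accept states: {q4}

No, rejected (final state q3 is not an accept state)


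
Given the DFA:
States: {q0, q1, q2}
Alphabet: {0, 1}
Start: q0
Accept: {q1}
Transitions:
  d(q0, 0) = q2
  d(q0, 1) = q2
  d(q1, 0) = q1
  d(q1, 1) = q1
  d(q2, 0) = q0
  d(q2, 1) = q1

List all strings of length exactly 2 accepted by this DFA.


All strings of length 2: 4 total
Accepted: 2

"01", "11"


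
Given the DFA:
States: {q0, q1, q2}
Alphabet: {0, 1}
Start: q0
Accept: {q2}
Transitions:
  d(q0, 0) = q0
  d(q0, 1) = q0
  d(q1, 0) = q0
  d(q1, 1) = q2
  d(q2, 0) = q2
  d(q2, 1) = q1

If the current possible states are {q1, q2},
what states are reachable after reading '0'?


Apply transition on '0' from each current state:
  d(q1, 0) = q0
  d(q2, 0) = q2

{q0, q2}


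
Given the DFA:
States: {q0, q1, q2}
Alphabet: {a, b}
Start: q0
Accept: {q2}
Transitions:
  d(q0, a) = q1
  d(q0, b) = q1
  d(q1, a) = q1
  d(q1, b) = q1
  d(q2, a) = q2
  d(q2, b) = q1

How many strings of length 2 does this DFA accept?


Enumerating all length-2 strings:
  "aa" -> q1 [reject]
  "ab" -> q1 [reject]
  "ba" -> q1 [reject]
  "bb" -> q1 [reject]

0 out of 4


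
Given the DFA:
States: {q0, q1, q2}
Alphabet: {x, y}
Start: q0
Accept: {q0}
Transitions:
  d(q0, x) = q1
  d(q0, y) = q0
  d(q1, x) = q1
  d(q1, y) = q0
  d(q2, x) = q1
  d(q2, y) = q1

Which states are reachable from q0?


BFS from q0:
  layer 0: {q0}
  layer 1: {q1}

{q0, q1}


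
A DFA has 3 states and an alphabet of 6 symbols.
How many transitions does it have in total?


Each state has exactly one transition per symbol.
3 * 6 = 18

18


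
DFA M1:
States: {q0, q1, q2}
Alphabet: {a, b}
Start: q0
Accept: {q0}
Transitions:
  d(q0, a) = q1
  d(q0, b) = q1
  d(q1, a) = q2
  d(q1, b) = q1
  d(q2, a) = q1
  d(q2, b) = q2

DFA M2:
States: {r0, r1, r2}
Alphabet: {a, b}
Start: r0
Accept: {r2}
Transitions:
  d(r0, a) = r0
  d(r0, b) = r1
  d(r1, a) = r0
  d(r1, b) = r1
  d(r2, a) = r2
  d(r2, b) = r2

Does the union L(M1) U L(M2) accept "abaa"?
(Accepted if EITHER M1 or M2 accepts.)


M1: final=q1 accepted=False
M2: final=r0 accepted=False

No, union rejects (neither accepts)


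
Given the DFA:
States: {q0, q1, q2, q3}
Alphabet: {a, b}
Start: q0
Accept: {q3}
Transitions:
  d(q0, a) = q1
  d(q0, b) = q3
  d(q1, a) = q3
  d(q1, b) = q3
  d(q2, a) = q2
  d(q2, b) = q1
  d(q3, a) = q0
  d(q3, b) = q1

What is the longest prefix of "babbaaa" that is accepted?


Run the DFA, marking each prefix where the state is accepting:
  "" -> q0 [reject]
  "b" -> q3 [accept]
  "ba" -> q0 [reject]
  "bab" -> q3 [accept]
  "babb" -> q1 [reject]
  "babba" -> q3 [accept]
  "babbaa" -> q0 [reject]
  "babbaaa" -> q1 [reject]

"babba"


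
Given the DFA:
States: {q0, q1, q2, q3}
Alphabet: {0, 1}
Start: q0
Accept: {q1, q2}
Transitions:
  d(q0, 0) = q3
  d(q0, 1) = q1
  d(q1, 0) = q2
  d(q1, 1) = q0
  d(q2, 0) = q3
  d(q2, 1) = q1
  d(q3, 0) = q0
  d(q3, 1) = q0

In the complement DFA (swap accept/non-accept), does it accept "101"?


Trace: q0 -> q1 -> q2 -> q1
Final: q1
Original accept: {q1, q2}
Complement: q1 is in original accept

No, complement rejects (original accepts)


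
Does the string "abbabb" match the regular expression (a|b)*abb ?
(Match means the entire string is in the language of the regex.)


|string| = 6; first = 'a'; last = 'b'

Yes, "abbabb" matches (a|b)*abb


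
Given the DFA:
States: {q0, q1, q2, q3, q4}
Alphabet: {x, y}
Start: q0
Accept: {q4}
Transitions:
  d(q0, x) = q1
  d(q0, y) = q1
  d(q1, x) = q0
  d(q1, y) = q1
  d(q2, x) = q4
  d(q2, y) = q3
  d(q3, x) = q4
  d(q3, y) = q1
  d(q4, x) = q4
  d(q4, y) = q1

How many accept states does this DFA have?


Accept states listed: {q4}
Counting: q4(1)

1


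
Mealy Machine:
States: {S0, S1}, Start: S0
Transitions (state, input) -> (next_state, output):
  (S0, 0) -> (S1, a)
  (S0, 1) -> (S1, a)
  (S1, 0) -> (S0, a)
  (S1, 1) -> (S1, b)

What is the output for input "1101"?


Step-by-step:
  (S0, 1) -> (S1, a)
  (S1, 1) -> (S1, b)
  (S1, 0) -> (S0, a)
  (S0, 1) -> (S1, a)

"abaa"


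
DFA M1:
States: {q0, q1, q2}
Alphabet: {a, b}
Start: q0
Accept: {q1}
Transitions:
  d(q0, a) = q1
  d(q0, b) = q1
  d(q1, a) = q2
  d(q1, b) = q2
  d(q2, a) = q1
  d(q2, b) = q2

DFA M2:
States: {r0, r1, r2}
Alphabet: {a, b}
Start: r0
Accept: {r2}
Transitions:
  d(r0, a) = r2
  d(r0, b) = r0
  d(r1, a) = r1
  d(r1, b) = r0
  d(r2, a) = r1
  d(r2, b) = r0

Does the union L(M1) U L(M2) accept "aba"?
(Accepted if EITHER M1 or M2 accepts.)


M1: final=q1 accepted=True
M2: final=r2 accepted=True

Yes, union accepts


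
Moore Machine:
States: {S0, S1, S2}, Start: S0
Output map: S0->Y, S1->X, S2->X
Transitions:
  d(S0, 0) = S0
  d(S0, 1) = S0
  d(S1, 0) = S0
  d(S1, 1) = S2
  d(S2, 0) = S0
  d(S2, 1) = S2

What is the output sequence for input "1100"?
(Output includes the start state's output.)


Start: S0 (output Y)
  --1--> S0 (output Y)
  --1--> S0 (output Y)
  --0--> S0 (output Y)
  --0--> S0 (output Y)

"YYYYY"


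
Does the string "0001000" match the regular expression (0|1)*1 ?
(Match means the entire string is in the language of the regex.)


|string| = 7; first = '0'; last = '0'

No, "0001000" does not match (0|1)*1


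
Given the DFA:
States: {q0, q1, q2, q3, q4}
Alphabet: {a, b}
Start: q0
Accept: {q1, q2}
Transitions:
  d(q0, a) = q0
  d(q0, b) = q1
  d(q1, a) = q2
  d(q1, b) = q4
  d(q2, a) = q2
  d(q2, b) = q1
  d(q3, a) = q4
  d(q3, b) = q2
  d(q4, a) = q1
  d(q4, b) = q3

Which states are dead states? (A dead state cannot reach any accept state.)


Forward reachability from each state:
  q0 -> reaches accept state q1 (live)
  q1 -> reaches accept state q1 (live)
  q2 -> reaches accept state q1 (live)
  q3 -> reaches accept state q1 (live)
  q4 -> reaches accept state q1 (live)

None (all states can reach an accept state)


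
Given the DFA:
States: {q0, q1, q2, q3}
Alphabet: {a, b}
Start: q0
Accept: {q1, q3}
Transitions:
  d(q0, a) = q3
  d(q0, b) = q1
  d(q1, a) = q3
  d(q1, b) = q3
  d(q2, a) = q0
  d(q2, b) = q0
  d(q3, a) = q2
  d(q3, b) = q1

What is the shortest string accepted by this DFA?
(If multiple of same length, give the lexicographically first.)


BFS by string length (lex-first path to each state shown):
  len 0: q0<-""
  len 1: q1<-"b", q3<-"a"
Found accept state at length 1.

"a"


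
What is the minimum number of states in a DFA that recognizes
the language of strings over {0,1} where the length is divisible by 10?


States track (length) mod 10.
Need 10 states: one per remainder 0..9; accept = remainder 0.

10


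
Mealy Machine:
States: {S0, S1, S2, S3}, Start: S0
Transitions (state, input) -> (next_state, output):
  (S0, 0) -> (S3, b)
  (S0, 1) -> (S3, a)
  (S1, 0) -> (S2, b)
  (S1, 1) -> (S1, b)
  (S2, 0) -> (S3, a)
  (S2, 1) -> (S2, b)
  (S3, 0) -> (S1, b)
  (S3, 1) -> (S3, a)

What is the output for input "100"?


Step-by-step:
  (S0, 1) -> (S3, a)
  (S3, 0) -> (S1, b)
  (S1, 0) -> (S2, b)

"abb"


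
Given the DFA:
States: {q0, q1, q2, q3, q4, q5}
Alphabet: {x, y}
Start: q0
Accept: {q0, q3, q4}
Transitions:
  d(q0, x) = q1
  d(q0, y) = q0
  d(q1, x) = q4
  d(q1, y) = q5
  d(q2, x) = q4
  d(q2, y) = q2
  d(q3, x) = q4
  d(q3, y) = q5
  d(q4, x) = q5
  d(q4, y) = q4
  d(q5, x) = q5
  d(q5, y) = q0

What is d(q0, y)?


Looking up transition d(q0, y)

q0


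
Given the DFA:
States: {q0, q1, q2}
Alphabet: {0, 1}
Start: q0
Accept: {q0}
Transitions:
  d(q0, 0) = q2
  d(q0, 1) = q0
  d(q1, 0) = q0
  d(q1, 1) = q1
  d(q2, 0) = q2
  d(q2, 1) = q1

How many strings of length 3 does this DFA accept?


Enumerating all length-3 strings:
  "000" -> q2 [reject]
  "001" -> q1 [reject]
  "010" -> q0 [accept]
  "011" -> q1 [reject]
  "100" -> q2 [reject]
  "101" -> q1 [reject]
  "110" -> q2 [reject]
  "111" -> q0 [accept]

2 out of 8


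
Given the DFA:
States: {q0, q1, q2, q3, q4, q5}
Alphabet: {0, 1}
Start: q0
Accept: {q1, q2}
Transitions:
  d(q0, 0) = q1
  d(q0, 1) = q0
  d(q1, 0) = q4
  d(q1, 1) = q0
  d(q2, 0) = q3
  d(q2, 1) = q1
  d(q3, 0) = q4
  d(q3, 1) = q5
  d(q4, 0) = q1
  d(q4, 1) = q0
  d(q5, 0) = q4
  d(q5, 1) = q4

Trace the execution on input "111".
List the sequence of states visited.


Input: 111
d(q0, 1) = q0
d(q0, 1) = q0
d(q0, 1) = q0


q0 -> q0 -> q0 -> q0


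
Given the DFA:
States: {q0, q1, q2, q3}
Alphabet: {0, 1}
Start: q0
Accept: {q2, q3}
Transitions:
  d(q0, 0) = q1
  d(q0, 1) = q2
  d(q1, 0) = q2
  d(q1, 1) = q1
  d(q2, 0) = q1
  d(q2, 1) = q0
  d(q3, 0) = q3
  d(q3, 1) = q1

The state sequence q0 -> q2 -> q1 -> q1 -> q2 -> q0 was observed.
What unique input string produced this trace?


Trace back each transition to find the symbol:
  q0 --[1]--> q2
  q2 --[0]--> q1
  q1 --[1]--> q1
  q1 --[0]--> q2
  q2 --[1]--> q0

"10101"


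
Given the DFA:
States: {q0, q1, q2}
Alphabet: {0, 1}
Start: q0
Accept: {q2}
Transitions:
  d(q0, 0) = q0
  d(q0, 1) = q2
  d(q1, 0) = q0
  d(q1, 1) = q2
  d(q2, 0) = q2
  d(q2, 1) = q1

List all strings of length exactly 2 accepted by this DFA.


All strings of length 2: 4 total
Accepted: 2

"01", "10"


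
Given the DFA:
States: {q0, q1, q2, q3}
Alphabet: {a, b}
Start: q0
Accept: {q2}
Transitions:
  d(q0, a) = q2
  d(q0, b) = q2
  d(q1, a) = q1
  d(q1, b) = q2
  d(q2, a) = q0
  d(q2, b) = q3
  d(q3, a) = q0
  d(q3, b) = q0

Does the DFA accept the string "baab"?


Trace: q0 -> q2 -> q0 -> q2 -> q3
Final state: q3
Accept states: {q2}

No, rejected (final state q3 is not an accept state)


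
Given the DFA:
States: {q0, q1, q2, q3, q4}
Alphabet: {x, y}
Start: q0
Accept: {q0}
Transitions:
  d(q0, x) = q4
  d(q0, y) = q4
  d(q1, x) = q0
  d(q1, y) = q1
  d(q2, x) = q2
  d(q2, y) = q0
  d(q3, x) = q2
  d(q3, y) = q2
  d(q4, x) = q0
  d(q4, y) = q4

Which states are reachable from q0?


BFS from q0:
  layer 0: {q0}
  layer 1: {q4}

{q0, q4}


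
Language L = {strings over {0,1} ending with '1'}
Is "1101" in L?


last symbol = '1'

Yes, "1101" is in L


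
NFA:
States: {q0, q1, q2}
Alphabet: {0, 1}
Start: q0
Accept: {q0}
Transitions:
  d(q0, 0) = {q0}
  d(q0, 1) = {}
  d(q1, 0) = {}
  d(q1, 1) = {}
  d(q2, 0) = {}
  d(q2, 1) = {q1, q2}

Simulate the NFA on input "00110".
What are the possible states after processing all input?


Start: {q0}
  --0--> {q0}
  --0--> {q0}
  --1--> {}
  --1--> {}
  --0--> {}

{} (empty set, no valid transitions)


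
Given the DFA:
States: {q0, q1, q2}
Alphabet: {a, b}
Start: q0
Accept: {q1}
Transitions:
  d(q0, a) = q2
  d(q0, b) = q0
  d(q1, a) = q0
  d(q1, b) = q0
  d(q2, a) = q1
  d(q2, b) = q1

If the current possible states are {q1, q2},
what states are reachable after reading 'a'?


Apply transition on 'a' from each current state:
  d(q1, a) = q0
  d(q2, a) = q1

{q0, q1}


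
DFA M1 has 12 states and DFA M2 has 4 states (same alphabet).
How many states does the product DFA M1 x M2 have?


Product construction pairs every M1 state with every M2 state.
12 * 4 = 48

48


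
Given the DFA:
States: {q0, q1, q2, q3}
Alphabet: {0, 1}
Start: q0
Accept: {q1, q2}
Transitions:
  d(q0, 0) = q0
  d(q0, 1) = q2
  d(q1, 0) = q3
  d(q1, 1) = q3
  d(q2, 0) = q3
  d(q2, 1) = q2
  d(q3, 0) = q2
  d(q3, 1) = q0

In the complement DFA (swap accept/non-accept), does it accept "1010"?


Trace: q0 -> q2 -> q3 -> q0 -> q0
Final: q0
Original accept: {q1, q2}
Complement: q0 is not in original accept

Yes, complement accepts (original rejects)


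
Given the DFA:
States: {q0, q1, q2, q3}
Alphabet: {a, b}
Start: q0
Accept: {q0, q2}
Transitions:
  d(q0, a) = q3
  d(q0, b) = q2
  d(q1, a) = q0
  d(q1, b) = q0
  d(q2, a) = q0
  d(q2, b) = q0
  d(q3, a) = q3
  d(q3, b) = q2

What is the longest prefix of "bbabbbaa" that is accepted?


Run the DFA, marking each prefix where the state is accepting:
  "" -> q0 [accept]
  "b" -> q2 [accept]
  "bb" -> q0 [accept]
  "bba" -> q3 [reject]
  "bbab" -> q2 [accept]
  "bbabb" -> q0 [accept]
  "bbabbb" -> q2 [accept]
  "bbabbba" -> q0 [accept]
  "bbabbbaa" -> q3 [reject]

"bbabbba"


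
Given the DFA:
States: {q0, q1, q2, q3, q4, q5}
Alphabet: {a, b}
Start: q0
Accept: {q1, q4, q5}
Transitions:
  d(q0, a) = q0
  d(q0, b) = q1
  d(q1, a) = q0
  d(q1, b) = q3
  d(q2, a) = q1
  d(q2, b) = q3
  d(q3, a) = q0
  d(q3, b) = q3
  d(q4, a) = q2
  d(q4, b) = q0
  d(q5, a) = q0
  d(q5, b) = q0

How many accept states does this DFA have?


Accept states listed: {q1, q4, q5}
Counting: q1(1) q4(2) q5(3)

3


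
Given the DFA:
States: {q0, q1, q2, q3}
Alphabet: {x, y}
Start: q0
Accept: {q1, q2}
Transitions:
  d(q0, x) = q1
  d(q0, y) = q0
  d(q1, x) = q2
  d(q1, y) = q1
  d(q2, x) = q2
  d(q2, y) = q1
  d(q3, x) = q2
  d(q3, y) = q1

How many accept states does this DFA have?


Accept states listed: {q1, q2}
Counting: q1(1) q2(2)

2


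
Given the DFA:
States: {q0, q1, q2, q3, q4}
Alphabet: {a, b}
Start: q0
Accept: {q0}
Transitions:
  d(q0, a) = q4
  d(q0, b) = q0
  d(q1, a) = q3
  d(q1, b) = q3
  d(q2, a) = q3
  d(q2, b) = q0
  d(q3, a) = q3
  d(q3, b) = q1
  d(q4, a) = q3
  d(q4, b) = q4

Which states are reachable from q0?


BFS from q0:
  layer 0: {q0}
  layer 1: {q4}
  layer 2: {q3}
  layer 3: {q1}

{q0, q1, q3, q4}


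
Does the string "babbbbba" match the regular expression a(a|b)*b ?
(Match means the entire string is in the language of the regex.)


|string| = 8; first = 'b'; last = 'a'

No, "babbbbba" does not match a(a|b)*b


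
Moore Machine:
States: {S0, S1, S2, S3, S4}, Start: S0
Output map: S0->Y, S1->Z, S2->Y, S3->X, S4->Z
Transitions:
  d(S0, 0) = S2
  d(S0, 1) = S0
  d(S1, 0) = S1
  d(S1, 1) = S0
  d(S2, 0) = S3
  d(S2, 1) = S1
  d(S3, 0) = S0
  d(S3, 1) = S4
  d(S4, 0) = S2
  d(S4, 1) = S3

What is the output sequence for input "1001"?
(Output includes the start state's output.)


Start: S0 (output Y)
  --1--> S0 (output Y)
  --0--> S2 (output Y)
  --0--> S3 (output X)
  --1--> S4 (output Z)

"YYYXZ"


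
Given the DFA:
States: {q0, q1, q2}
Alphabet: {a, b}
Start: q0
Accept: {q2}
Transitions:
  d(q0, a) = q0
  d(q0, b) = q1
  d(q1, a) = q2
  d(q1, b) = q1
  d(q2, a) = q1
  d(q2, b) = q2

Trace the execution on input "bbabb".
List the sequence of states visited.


Input: bbabb
d(q0, b) = q1
d(q1, b) = q1
d(q1, a) = q2
d(q2, b) = q2
d(q2, b) = q2


q0 -> q1 -> q1 -> q2 -> q2 -> q2


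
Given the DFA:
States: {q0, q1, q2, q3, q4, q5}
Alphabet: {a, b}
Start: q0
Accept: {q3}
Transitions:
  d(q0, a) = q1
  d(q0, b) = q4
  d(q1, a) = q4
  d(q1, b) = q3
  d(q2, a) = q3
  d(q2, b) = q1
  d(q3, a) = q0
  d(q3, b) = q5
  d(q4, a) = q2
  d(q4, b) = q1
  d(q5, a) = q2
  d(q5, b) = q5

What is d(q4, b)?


Looking up transition d(q4, b)

q1


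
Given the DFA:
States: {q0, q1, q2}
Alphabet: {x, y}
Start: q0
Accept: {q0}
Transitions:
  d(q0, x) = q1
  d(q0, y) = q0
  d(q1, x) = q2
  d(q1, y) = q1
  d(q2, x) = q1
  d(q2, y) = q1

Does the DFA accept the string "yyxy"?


Trace: q0 -> q0 -> q0 -> q1 -> q1
Final state: q1
Accept states: {q0}

No, rejected (final state q1 is not an accept state)


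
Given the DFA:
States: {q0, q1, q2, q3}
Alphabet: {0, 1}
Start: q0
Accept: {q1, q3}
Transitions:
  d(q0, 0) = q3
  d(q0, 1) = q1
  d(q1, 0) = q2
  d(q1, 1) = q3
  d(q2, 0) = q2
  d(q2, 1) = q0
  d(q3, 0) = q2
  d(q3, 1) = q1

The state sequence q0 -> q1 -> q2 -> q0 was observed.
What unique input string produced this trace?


Trace back each transition to find the symbol:
  q0 --[1]--> q1
  q1 --[0]--> q2
  q2 --[1]--> q0

"101"


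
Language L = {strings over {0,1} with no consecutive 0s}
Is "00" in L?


'00' occurs at index 0

No, "00" is not in L


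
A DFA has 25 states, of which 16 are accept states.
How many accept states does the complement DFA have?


Complement swaps accept and non-accept states.
25 - 16 = 9

9


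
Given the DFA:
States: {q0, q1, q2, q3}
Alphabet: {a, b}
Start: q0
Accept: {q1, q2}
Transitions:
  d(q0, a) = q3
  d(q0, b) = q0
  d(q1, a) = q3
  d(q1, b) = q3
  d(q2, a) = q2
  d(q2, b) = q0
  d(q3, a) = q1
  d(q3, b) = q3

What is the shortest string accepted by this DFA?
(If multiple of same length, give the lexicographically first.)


BFS by string length (lex-first path to each state shown):
  len 0: q0<-""
  len 1: q0<-"b", q3<-"a"
  len 2: q0<-"bb", q1<-"aa", q3<-"ab"
Found accept state at length 2.

"aa"


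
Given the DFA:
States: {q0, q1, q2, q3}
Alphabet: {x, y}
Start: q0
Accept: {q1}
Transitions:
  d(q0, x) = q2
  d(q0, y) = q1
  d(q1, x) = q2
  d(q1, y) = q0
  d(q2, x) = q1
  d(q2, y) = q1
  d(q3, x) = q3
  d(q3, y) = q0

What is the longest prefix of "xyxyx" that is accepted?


Run the DFA, marking each prefix where the state is accepting:
  "" -> q0 [reject]
  "x" -> q2 [reject]
  "xy" -> q1 [accept]
  "xyx" -> q2 [reject]
  "xyxy" -> q1 [accept]
  "xyxyx" -> q2 [reject]

"xyxy"


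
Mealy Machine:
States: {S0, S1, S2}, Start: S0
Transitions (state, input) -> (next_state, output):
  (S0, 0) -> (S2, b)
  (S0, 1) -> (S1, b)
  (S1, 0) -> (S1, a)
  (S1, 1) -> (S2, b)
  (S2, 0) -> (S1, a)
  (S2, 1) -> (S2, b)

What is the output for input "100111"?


Step-by-step:
  (S0, 1) -> (S1, b)
  (S1, 0) -> (S1, a)
  (S1, 0) -> (S1, a)
  (S1, 1) -> (S2, b)
  (S2, 1) -> (S2, b)
  (S2, 1) -> (S2, b)

"baabbb"


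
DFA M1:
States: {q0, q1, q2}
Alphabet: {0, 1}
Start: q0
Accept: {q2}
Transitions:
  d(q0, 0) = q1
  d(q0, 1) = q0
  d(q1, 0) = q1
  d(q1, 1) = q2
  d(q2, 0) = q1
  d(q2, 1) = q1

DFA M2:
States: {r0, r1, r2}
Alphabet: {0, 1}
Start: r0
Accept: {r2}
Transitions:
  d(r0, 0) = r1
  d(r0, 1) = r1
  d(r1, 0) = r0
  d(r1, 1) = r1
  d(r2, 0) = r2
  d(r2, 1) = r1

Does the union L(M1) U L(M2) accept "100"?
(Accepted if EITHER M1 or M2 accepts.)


M1: final=q1 accepted=False
M2: final=r1 accepted=False

No, union rejects (neither accepts)


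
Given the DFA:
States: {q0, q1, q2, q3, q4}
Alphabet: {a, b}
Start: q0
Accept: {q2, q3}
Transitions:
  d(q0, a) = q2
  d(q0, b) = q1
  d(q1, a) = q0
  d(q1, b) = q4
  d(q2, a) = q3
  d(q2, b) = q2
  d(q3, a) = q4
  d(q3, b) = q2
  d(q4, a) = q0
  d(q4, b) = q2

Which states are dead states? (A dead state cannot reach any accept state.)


Forward reachability from each state:
  q0 -> reaches accept state q2 (live)
  q1 -> reaches accept state q2 (live)
  q2 -> reaches accept state q2 (live)
  q3 -> reaches accept state q2 (live)
  q4 -> reaches accept state q2 (live)

None (all states can reach an accept state)


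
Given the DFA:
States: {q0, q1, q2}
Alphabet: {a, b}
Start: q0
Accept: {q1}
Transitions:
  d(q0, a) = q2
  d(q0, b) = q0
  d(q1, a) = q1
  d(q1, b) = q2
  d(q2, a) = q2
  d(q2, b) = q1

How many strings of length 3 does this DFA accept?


Enumerating all length-3 strings:
  "aaa" -> q2 [reject]
  "aab" -> q1 [accept]
  "aba" -> q1 [accept]
  "abb" -> q2 [reject]
  "baa" -> q2 [reject]
  "bab" -> q1 [accept]
  "bba" -> q2 [reject]
  "bbb" -> q0 [reject]

3 out of 8


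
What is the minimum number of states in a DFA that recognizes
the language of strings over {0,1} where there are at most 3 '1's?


States: count = 0, 1, ..., 3 (all accepting; 4 states), plus a dead state for count > 3.
Total: 4 + 1 = 5.

5


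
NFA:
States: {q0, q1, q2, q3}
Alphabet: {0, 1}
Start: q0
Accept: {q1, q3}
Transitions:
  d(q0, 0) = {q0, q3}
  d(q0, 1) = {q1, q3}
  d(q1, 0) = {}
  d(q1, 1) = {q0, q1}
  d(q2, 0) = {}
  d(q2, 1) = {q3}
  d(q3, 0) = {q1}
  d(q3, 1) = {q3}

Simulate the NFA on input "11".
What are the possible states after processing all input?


Start: {q0}
  --1--> {q1, q3}
  --1--> {q0, q1, q3}

{q0, q1, q3}


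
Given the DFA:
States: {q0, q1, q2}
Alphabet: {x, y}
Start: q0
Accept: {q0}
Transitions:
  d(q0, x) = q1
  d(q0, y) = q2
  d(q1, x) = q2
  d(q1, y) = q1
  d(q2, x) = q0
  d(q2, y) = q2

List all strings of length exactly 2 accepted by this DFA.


All strings of length 2: 4 total
Accepted: 1

"yx"


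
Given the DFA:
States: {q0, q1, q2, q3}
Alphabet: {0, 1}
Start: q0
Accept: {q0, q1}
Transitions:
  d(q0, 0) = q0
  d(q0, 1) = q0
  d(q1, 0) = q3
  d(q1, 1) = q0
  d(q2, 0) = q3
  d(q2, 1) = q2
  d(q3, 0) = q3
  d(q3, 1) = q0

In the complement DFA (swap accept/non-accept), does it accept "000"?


Trace: q0 -> q0 -> q0 -> q0
Final: q0
Original accept: {q0, q1}
Complement: q0 is in original accept

No, complement rejects (original accepts)


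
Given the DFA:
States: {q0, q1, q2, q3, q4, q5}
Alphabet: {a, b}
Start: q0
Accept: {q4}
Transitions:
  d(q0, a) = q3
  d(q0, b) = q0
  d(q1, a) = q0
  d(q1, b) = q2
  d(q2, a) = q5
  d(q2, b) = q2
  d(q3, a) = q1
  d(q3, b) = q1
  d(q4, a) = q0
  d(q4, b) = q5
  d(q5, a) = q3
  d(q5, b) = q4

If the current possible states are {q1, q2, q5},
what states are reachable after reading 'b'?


Apply transition on 'b' from each current state:
  d(q1, b) = q2
  d(q2, b) = q2
  d(q5, b) = q4

{q2, q4}


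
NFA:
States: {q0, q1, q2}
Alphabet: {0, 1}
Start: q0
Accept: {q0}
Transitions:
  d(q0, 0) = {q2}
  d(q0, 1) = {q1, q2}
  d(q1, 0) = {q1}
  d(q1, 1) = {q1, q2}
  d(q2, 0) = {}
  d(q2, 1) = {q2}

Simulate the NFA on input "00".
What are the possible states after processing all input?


Start: {q0}
  --0--> {q2}
  --0--> {}

{} (empty set, no valid transitions)


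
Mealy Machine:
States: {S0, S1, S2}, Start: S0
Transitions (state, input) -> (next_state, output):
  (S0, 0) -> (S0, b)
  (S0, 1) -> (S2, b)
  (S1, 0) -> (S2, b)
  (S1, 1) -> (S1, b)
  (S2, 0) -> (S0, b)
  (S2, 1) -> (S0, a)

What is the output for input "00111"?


Step-by-step:
  (S0, 0) -> (S0, b)
  (S0, 0) -> (S0, b)
  (S0, 1) -> (S2, b)
  (S2, 1) -> (S0, a)
  (S0, 1) -> (S2, b)

"bbbab"


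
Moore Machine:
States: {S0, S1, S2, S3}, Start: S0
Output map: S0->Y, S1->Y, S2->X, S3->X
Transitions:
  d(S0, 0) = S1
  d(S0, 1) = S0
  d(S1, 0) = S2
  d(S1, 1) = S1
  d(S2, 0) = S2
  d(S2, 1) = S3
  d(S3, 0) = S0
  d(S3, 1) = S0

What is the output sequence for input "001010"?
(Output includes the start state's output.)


Start: S0 (output Y)
  --0--> S1 (output Y)
  --0--> S2 (output X)
  --1--> S3 (output X)
  --0--> S0 (output Y)
  --1--> S0 (output Y)
  --0--> S1 (output Y)

"YYXXYYY"


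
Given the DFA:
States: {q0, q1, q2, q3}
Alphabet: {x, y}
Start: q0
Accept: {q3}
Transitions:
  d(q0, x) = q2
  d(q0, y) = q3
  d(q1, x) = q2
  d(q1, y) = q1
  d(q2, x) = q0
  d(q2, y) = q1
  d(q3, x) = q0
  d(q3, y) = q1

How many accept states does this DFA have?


Accept states listed: {q3}
Counting: q3(1)

1


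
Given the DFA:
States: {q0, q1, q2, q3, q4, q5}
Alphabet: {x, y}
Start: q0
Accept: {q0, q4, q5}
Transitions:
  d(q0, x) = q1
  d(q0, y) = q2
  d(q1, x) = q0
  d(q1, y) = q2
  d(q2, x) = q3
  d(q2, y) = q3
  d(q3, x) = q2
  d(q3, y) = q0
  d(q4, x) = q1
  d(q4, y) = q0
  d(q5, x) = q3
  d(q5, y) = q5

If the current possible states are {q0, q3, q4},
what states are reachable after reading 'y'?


Apply transition on 'y' from each current state:
  d(q0, y) = q2
  d(q3, y) = q0
  d(q4, y) = q0

{q0, q2}


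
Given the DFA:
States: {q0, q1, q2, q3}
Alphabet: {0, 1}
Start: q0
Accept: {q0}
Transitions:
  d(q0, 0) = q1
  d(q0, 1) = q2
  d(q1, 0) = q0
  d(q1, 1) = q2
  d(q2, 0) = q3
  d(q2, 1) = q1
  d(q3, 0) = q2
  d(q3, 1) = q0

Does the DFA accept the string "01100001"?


Trace: q0 -> q1 -> q2 -> q1 -> q0 -> q1 -> q0 -> q1 -> q2
Final state: q2
Accept states: {q0}

No, rejected (final state q2 is not an accept state)


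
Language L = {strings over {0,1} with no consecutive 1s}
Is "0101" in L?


'11' does not occur

Yes, "0101" is in L


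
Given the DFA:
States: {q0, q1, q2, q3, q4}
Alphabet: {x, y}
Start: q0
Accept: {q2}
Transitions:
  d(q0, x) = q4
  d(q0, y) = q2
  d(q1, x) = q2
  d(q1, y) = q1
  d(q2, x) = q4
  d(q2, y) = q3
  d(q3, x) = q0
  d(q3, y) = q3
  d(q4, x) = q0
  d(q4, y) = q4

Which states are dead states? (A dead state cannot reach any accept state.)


Forward reachability from each state:
  q0 -> reaches accept state q2 (live)
  q1 -> reaches accept state q2 (live)
  q2 -> reaches accept state q2 (live)
  q3 -> reaches accept state q2 (live)
  q4 -> reaches accept state q2 (live)

None (all states can reach an accept state)


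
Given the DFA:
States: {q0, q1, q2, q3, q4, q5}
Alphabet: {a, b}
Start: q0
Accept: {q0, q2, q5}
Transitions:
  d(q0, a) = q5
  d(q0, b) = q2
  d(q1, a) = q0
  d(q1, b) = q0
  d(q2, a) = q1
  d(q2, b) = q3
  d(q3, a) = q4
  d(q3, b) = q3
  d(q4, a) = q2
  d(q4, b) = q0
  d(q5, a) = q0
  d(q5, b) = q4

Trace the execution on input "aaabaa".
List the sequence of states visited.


Input: aaabaa
d(q0, a) = q5
d(q5, a) = q0
d(q0, a) = q5
d(q5, b) = q4
d(q4, a) = q2
d(q2, a) = q1


q0 -> q5 -> q0 -> q5 -> q4 -> q2 -> q1


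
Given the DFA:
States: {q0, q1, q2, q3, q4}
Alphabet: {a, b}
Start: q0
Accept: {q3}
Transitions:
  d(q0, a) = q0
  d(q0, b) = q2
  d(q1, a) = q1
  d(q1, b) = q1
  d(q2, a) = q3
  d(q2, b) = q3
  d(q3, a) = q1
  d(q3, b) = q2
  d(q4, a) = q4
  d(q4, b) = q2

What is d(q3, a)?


Looking up transition d(q3, a)

q1


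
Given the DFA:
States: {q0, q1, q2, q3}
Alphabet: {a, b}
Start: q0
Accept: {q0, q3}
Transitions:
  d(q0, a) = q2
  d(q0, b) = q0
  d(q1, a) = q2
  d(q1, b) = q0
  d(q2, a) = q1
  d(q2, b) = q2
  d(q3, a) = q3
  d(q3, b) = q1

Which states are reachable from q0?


BFS from q0:
  layer 0: {q0}
  layer 1: {q2}
  layer 2: {q1}

{q0, q1, q2}


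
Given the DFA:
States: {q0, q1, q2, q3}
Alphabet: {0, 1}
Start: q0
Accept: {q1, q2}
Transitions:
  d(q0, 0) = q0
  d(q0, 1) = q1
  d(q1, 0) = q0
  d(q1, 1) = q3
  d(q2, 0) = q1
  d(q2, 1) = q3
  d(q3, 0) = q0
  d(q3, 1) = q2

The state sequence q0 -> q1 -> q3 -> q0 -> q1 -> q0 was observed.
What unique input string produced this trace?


Trace back each transition to find the symbol:
  q0 --[1]--> q1
  q1 --[1]--> q3
  q3 --[0]--> q0
  q0 --[1]--> q1
  q1 --[0]--> q0

"11010"


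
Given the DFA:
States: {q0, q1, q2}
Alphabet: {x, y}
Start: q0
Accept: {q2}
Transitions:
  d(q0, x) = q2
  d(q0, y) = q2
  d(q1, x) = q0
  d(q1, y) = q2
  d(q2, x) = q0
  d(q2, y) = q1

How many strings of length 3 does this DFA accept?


Enumerating all length-3 strings:
  "xxx" -> q2 [accept]
  "xxy" -> q2 [accept]
  "xyx" -> q0 [reject]
  "xyy" -> q2 [accept]
  "yxx" -> q2 [accept]
  "yxy" -> q2 [accept]
  "yyx" -> q0 [reject]
  "yyy" -> q2 [accept]

6 out of 8


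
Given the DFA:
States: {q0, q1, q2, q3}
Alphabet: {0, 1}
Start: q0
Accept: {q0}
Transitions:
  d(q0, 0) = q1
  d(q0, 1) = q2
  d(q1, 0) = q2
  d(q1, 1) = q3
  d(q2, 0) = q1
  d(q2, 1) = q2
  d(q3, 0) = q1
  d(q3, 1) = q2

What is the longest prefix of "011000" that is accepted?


Run the DFA, marking each prefix where the state is accepting:
  "" -> q0 [accept]
  "0" -> q1 [reject]
  "01" -> q3 [reject]
  "011" -> q2 [reject]
  "0110" -> q1 [reject]
  "01100" -> q2 [reject]
  "011000" -> q1 [reject]

""


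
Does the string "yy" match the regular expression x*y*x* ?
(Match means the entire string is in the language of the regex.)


|string| = 2; first = 'y'; last = 'y'

Yes, "yy" matches x*y*x*


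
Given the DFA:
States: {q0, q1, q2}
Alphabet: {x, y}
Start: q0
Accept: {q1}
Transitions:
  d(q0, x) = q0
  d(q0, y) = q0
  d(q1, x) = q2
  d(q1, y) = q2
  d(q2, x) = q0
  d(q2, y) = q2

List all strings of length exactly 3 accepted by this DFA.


All strings of length 3: 8 total
Accepted: 0

None


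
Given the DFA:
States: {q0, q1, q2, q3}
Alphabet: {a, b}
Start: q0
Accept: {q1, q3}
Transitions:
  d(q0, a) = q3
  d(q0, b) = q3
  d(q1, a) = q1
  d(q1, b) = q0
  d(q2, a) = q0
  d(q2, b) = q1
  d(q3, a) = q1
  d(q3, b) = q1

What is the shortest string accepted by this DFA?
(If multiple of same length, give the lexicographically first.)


BFS by string length (lex-first path to each state shown):
  len 0: q0<-""
  len 1: q3<-"a"
Found accept state at length 1.

"a"


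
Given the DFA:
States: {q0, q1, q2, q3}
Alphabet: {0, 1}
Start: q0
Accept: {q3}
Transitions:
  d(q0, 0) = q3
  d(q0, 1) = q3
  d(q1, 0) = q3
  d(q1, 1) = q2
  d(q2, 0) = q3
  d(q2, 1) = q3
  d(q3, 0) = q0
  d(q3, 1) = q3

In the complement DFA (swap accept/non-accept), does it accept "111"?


Trace: q0 -> q3 -> q3 -> q3
Final: q3
Original accept: {q3}
Complement: q3 is in original accept

No, complement rejects (original accepts)


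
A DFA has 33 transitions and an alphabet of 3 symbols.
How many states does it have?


Each state has exactly one transition per symbol.
states = transitions / |alphabet| = 33 / 3 = 11

11


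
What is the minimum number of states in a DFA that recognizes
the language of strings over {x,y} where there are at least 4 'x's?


States: count = 0, 1, ..., 3, and a final '>= 4' state.
Total: 4 + 1 = 5. Accept = '>= 4' state.

5


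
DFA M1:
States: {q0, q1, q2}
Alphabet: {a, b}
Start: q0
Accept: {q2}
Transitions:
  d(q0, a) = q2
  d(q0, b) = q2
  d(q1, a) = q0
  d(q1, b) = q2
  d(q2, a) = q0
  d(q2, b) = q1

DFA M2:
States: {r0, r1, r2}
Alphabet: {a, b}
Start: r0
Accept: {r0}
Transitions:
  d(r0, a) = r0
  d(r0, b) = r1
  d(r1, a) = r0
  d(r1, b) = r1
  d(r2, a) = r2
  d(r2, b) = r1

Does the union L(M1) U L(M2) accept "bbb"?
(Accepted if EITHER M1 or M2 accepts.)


M1: final=q2 accepted=True
M2: final=r1 accepted=False

Yes, union accepts


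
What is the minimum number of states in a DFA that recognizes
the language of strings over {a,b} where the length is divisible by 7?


States track (length) mod 7.
Need 7 states: one per remainder 0..6; accept = remainder 0.

7


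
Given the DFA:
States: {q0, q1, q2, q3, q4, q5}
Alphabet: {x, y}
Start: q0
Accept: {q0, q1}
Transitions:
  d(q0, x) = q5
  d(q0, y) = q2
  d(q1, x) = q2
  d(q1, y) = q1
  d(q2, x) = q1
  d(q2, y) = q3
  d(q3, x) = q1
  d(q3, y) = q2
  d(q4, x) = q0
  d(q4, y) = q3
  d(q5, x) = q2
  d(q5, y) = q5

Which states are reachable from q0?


BFS from q0:
  layer 0: {q0}
  layer 1: {q2, q5}
  layer 2: {q1, q3}

{q0, q1, q2, q3, q5}


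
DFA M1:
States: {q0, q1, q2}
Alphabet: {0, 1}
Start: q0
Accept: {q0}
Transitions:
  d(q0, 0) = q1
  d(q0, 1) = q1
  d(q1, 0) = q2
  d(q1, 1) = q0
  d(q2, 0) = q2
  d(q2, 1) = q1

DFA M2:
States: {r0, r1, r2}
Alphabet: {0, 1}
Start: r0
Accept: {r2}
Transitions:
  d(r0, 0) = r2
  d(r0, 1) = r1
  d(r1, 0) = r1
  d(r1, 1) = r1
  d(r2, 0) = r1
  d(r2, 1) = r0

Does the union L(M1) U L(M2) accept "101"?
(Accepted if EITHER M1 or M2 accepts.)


M1: final=q1 accepted=False
M2: final=r1 accepted=False

No, union rejects (neither accepts)


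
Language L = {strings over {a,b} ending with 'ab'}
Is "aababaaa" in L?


last two symbols = 'aa'

No, "aababaaa" is not in L


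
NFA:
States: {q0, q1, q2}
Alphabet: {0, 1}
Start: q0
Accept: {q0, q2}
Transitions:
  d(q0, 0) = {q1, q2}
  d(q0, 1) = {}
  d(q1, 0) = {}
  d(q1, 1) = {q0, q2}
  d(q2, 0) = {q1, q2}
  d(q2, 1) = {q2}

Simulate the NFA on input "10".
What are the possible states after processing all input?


Start: {q0}
  --1--> {}
  --0--> {}

{} (empty set, no valid transitions)


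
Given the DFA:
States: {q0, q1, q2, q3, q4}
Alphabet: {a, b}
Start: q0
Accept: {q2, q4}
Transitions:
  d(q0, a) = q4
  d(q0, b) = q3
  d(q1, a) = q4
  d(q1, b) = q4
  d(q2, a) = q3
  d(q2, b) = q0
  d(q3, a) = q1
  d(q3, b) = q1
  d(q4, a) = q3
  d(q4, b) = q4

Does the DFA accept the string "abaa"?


Trace: q0 -> q4 -> q4 -> q3 -> q1
Final state: q1
Accept states: {q2, q4}

No, rejected (final state q1 is not an accept state)


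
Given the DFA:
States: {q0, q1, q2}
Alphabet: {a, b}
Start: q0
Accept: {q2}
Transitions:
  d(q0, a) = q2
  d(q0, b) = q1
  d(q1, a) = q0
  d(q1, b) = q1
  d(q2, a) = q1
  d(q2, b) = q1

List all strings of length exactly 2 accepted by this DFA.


All strings of length 2: 4 total
Accepted: 0

None


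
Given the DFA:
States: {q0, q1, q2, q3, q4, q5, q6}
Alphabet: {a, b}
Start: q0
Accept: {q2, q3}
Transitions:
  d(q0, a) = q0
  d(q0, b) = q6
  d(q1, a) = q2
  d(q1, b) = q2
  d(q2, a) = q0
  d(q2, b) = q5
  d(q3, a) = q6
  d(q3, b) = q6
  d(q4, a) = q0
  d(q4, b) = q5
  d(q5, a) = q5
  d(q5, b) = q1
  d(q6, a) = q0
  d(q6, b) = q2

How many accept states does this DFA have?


Accept states listed: {q2, q3}
Counting: q2(1) q3(2)

2


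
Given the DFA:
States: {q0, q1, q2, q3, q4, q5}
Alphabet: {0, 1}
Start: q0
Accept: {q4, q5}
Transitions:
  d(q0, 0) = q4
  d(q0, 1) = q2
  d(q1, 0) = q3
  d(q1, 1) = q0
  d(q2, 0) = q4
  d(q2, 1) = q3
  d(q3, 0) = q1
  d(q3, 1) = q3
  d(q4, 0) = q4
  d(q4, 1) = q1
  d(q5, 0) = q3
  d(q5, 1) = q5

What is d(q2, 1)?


Looking up transition d(q2, 1)

q3


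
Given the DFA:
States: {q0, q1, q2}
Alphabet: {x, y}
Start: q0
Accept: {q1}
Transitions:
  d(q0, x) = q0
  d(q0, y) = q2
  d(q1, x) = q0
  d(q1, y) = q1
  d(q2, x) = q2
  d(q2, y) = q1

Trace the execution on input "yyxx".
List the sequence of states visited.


Input: yyxx
d(q0, y) = q2
d(q2, y) = q1
d(q1, x) = q0
d(q0, x) = q0


q0 -> q2 -> q1 -> q0 -> q0


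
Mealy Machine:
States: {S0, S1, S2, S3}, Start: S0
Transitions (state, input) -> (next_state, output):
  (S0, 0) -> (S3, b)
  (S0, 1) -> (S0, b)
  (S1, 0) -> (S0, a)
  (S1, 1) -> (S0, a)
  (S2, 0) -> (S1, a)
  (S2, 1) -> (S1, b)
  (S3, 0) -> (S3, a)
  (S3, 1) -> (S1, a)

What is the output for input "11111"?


Step-by-step:
  (S0, 1) -> (S0, b)
  (S0, 1) -> (S0, b)
  (S0, 1) -> (S0, b)
  (S0, 1) -> (S0, b)
  (S0, 1) -> (S0, b)

"bbbbb"


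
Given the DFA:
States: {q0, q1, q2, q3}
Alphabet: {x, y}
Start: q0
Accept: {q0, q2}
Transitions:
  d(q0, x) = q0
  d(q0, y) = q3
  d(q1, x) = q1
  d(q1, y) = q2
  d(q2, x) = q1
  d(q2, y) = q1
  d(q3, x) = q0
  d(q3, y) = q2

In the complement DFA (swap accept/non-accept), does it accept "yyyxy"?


Trace: q0 -> q3 -> q2 -> q1 -> q1 -> q2
Final: q2
Original accept: {q0, q2}
Complement: q2 is in original accept

No, complement rejects (original accepts)


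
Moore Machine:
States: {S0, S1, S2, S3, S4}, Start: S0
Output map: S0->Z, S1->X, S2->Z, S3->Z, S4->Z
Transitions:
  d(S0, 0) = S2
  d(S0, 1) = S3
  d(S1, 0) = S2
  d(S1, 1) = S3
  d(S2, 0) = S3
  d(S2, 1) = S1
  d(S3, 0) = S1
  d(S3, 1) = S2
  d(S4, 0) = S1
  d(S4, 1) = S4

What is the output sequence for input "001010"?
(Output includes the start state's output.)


Start: S0 (output Z)
  --0--> S2 (output Z)
  --0--> S3 (output Z)
  --1--> S2 (output Z)
  --0--> S3 (output Z)
  --1--> S2 (output Z)
  --0--> S3 (output Z)

"ZZZZZZZ"


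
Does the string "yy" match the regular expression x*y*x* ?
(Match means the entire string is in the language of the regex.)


|string| = 2; first = 'y'; last = 'y'

Yes, "yy" matches x*y*x*


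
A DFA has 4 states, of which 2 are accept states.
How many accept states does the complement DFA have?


Complement swaps accept and non-accept states.
4 - 2 = 2

2


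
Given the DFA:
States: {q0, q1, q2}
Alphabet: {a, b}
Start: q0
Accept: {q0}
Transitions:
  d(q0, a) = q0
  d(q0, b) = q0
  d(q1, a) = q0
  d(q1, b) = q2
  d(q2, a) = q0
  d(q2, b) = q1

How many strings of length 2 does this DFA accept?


Enumerating all length-2 strings:
  "aa" -> q0 [accept]
  "ab" -> q0 [accept]
  "ba" -> q0 [accept]
  "bb" -> q0 [accept]

4 out of 4


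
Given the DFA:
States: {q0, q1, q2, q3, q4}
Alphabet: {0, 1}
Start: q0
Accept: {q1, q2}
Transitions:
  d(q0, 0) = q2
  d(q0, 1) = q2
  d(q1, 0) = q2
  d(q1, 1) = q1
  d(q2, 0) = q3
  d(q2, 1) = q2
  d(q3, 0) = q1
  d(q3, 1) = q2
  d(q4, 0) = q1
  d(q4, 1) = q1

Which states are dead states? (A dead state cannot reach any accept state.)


Forward reachability from each state:
  q0 -> reaches accept state q1 (live)
  q1 -> reaches accept state q1 (live)
  q2 -> reaches accept state q1 (live)
  q3 -> reaches accept state q1 (live)
  q4 -> reaches accept state q1 (live)

None (all states can reach an accept state)


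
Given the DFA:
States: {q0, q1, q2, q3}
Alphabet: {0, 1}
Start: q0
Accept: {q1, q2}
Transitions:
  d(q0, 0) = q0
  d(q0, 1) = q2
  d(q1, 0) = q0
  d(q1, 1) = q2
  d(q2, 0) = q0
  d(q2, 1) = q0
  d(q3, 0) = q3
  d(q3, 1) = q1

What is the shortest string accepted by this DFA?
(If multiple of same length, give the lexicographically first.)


BFS by string length (lex-first path to each state shown):
  len 0: q0<-""
  len 1: q0<-"0", q2<-"1"
Found accept state at length 1.

"1"


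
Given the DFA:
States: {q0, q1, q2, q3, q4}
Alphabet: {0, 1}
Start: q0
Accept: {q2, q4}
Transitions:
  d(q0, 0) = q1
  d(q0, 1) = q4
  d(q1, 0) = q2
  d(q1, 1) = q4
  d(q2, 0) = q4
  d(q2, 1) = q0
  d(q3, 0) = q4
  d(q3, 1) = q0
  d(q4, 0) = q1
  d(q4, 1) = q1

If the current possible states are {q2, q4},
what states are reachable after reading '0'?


Apply transition on '0' from each current state:
  d(q2, 0) = q4
  d(q4, 0) = q1

{q1, q4}


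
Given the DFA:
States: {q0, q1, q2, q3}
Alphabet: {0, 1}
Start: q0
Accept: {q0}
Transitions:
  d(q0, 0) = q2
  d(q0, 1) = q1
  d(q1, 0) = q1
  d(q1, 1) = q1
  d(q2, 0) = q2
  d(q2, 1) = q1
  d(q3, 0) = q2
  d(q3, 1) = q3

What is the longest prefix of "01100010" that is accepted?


Run the DFA, marking each prefix where the state is accepting:
  "" -> q0 [accept]
  "0" -> q2 [reject]
  "01" -> q1 [reject]
  "011" -> q1 [reject]
  "0110" -> q1 [reject]
  "01100" -> q1 [reject]
  "011000" -> q1 [reject]
  "0110001" -> q1 [reject]
  "01100010" -> q1 [reject]

""


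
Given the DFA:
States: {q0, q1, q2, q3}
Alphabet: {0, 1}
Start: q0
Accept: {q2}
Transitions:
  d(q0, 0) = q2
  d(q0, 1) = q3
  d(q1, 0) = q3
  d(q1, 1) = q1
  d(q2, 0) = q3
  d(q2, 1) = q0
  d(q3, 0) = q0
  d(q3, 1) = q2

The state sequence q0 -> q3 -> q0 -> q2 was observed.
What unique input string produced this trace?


Trace back each transition to find the symbol:
  q0 --[1]--> q3
  q3 --[0]--> q0
  q0 --[0]--> q2

"100"
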